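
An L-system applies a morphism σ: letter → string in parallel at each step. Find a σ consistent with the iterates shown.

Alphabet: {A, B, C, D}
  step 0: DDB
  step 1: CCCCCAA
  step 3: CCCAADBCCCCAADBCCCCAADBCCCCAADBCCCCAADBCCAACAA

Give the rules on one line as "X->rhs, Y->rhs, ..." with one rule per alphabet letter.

A->B, B->CAA, C->DBC, D->CC

  step 0 ⇒ step 1: DDB ⇒ CC·CC·CAA
    B ↦ CAA
    D ↦ CC
    A ↦ B  (constrained at step 1)
    C ↦ DBC  (constrained at step 1)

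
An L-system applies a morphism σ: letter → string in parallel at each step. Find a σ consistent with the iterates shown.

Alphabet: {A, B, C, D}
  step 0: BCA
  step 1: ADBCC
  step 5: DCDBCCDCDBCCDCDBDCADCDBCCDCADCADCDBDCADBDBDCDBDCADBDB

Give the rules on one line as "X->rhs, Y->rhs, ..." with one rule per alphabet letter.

  step 0 ⇒ step 1: BCA ⇒ A·DB·CC
    A ↦ CC
    B ↦ A
    C ↦ DB
    D ↦ DC  (constrained at step 1)

A->CC, B->A, C->DB, D->DC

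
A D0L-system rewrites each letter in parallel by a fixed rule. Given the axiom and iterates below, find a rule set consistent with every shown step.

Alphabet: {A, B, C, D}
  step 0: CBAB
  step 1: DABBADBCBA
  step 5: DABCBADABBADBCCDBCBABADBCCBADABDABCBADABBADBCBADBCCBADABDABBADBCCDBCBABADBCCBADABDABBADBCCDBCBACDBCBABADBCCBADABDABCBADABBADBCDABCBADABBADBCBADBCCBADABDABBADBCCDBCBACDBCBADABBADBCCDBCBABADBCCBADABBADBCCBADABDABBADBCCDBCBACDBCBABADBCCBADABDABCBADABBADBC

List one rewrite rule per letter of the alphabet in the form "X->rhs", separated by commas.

A->DBC, B->BA, C->DAB, D->C

  step 0 ⇒ step 1: CBAB ⇒ DAB·BA·DBC·BA
    A ↦ DBC
    B ↦ BA
    C ↦ DAB
    D ↦ C  (constrained at step 1)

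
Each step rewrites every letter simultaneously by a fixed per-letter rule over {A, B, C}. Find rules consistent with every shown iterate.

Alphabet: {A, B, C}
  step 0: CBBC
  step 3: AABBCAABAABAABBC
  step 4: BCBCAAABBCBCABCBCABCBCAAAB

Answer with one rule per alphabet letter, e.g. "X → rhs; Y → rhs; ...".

  step 3 ⇒ step 4: AABBCAABAABAABBC ⇒ BC·BC·A·A·AB·BC·BC·A·BC·BC·A·BC·BC·A·A·AB
    A ↦ BC
    B ↦ A
    C ↦ AB

A->BC, B->A, C->AB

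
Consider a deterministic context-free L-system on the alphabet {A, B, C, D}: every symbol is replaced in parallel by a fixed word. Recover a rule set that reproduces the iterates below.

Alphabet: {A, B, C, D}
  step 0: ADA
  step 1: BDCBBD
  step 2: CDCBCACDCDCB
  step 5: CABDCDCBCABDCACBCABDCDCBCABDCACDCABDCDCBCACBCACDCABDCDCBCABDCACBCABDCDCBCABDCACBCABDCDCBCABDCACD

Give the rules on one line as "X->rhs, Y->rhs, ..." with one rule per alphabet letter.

  step 1 ⇒ step 2: BDCBBD ⇒ CD·CB·CA·CD·CD·CB
    B ↦ CD
    C ↦ CA
    D ↦ CB
  step 0 ⇒ step 1: ADA ⇒ BD·CB·BD
    A ↦ BD

A->BD, B->CD, C->CA, D->CB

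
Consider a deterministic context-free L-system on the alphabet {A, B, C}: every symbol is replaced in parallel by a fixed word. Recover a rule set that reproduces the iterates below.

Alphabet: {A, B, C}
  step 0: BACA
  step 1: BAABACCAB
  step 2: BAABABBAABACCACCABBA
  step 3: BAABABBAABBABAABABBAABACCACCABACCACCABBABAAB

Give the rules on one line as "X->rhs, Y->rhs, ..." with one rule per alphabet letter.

  step 2 ⇒ step 3: BAABABBAABACCACCABBA ⇒ BA·AB·AB·BA·AB·BA·BA·AB·AB·BA·AB·ACC·ACC·AB·ACC·ACC·AB·BA·BA·AB
    A ↦ AB
    B ↦ BA
    C ↦ ACC

A->AB, B->BA, C->ACC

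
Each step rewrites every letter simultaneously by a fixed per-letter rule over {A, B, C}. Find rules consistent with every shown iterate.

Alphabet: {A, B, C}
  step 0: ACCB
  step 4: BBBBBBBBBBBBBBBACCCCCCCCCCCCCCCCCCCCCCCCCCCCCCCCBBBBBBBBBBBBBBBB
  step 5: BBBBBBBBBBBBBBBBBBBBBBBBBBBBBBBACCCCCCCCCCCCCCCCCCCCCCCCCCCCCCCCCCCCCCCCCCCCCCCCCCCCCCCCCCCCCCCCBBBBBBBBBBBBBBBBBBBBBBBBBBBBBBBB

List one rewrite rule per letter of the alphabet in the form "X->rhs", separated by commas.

  step 4 ⇒ step 5: BBBBBBBBBBBBBBBACCCCCCCCCCCCCCCCCCCCCCCCCCCCCCCCBBBBBBBBBBBBBBBB ⇒ BB·BB·BB·BB·BB·BB·BB·BB·BB·BB·BB·BB·BB·BB·BB·BA·CC·CC·CC·CC·CC·CC·CC·CC·CC·CC·CC·CC·CC·CC·CC·CC·CC·CC·CC·CC·CC·CC·CC·CC·CC·CC·CC·CC·CC·CC·CC·CC·BB·BB·BB·BB·BB·BB·BB·BB·BB·BB·BB·BB·BB·BB·BB·BB
    A ↦ BA
    B ↦ BB
    C ↦ CC

A->BA, B->BB, C->CC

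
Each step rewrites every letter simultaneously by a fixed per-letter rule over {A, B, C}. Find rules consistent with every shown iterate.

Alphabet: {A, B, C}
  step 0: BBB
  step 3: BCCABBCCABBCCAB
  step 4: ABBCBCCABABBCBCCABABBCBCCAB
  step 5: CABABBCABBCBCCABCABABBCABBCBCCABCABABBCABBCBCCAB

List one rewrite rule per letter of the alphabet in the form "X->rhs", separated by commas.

A->C, B->AB, C->BC

  step 4 ⇒ step 5: ABBCBCCABABBCBCCABABBCBCCAB ⇒ C·AB·AB·BC·AB·BC·BC·C·AB·C·AB·AB·BC·AB·BC·BC·C·AB·C·AB·AB·BC·AB·BC·BC·C·AB
    A ↦ C
    B ↦ AB
    C ↦ BC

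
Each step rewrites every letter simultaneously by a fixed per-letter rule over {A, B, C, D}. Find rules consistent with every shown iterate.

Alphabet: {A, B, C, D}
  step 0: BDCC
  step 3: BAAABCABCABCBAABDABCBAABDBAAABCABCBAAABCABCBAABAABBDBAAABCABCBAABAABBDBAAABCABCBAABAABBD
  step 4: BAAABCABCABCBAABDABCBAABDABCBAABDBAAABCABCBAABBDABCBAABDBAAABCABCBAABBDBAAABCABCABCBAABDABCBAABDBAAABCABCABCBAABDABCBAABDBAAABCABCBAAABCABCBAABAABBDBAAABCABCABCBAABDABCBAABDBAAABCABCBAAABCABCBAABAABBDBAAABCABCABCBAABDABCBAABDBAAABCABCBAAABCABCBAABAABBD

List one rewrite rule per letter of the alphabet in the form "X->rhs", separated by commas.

A->ABC, B->BAA, C->BD, D->BBD

  step 3 ⇒ step 4: BAAABCABCABCBAABDABCBAABDBAAABCABCBAAABCABCBAABAABBDBAAABCABCBAABAABBDBAAABCABCBAABAABBD ⇒ BAA·ABC·ABC·ABC·BAA·BD·ABC·BAA·BD·ABC·BAA·BD·BAA·ABC·ABC·BAA·BBD·ABC·BAA·BD·BAA·ABC·ABC·BAA·BBD·BAA·ABC·ABC·ABC·BAA·BD·ABC·BAA·BD·BAA·ABC·ABC·ABC·BAA·BD·ABC·BAA·BD·BAA·ABC·ABC·BAA·ABC·ABC·BAA·BAA·BBD·BAA·ABC·ABC·ABC·BAA·BD·ABC·BAA·BD·BAA·ABC·ABC·BAA·ABC·ABC·BAA·BAA·BBD·BAA·ABC·ABC·ABC·BAA·BD·ABC·BAA·BD·BAA·ABC·ABC·BAA·ABC·ABC·BAA·BAA·BBD
    A ↦ ABC
    B ↦ BAA
    C ↦ BD
    D ↦ BBD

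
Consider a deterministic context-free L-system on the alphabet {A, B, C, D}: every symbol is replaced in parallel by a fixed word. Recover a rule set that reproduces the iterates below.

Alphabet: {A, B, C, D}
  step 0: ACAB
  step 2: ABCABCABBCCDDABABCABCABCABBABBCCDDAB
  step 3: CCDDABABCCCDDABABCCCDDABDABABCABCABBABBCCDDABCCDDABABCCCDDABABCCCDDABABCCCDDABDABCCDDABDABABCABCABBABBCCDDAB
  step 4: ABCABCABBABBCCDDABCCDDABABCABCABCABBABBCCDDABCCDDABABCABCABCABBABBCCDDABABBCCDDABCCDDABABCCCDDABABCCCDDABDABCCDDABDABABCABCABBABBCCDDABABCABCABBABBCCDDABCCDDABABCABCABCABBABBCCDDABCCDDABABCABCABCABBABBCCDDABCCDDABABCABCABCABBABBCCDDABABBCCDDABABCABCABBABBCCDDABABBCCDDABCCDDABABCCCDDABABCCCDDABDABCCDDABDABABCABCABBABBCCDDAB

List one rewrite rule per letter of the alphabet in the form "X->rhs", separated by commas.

  step 3 ⇒ step 4: CCDDABABCCCDDABABCCCDDABDABABCABCABBABBCCDDABCCDDABABCCCDDABABCCCDDABABCCCDDABDABCCDDABDABABCABCABBABBCCDDAB ⇒ ABC·ABC·ABB·ABB·CCD·DAB·CCD·DAB·ABC·ABC·ABC·ABB·ABB·CCD·DAB·CCD·DAB·ABC·ABC·ABC·ABB·ABB·CCD·DAB·ABB·CCD·DAB·CCD·DAB·ABC·CCD·DAB·ABC·CCD·DAB·DAB·CCD·DAB·DAB·ABC·ABC·ABB·ABB·CCD·DAB·ABC·ABC·ABB·ABB·CCD·DAB·CCD·DAB·ABC·ABC·ABC·ABB·ABB·CCD·DAB·CCD·DAB·ABC·ABC·ABC·ABB·ABB·CCD·DAB·CCD·DAB·ABC·ABC·ABC·ABB·ABB·CCD·DAB·ABB·CCD·DAB·ABC·ABC·ABB·ABB·CCD·DAB·ABB·CCD·DAB·CCD·DAB·ABC·CCD·DAB·ABC·CCD·DAB·DAB·CCD·DAB·DAB·ABC·ABC·ABB·ABB·CCD·DAB
    A ↦ CCD
    B ↦ DAB
    C ↦ ABC
    D ↦ ABB

A->CCD, B->DAB, C->ABC, D->ABB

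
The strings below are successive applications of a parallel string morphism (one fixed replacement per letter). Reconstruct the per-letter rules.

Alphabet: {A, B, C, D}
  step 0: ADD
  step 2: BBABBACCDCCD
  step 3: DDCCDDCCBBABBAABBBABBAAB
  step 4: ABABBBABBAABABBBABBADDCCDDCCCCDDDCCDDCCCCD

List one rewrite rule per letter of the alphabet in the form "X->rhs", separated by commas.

A->CC, B->D, C->BBA, D->AB

  step 3 ⇒ step 4: DDCCDDCCBBABBAABBBABBAAB ⇒ AB·AB·BBA·BBA·AB·AB·BBA·BBA·D·D·CC·D·D·CC·CC·D·D·D·CC·D·D·CC·CC·D
    A ↦ CC
    B ↦ D
    C ↦ BBA
    D ↦ AB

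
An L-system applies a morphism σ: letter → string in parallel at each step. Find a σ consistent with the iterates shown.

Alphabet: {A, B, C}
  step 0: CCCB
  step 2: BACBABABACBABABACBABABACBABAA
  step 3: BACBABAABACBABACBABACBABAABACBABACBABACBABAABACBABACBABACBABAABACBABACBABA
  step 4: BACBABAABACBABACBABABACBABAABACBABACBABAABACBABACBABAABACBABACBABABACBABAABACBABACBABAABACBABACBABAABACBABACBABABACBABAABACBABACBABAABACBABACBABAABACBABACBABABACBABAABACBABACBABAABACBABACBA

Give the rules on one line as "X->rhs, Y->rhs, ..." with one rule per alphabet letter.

  step 3 ⇒ step 4: BACBABAABACBABACBABACBABAABACBABACBABACBABAABACBABACBABACBABAABACBABACBABA ⇒ BAC·BA·BAA·BAC·BA·BAC·BA·BA·BAC·BA·BAA·BAC·BA·BAC·BA·BAA·BAC·BA·BAC·BA·BAA·BAC·BA·BAC·BA·BA·BAC·BA·BAA·BAC·BA·BAC·BA·BAA·BAC·BA·BAC·BA·BAA·BAC·BA·BAC·BA·BA·BAC·BA·BAA·BAC·BA·BAC·BA·BAA·BAC·BA·BAC·BA·BAA·BAC·BA·BAC·BA·BA·BAC·BA·BAA·BAC·BA·BAC·BA·BAA·BAC·BA·BAC·BA
    A ↦ BA
    B ↦ BAC
    C ↦ BAA

A->BA, B->BAC, C->BAA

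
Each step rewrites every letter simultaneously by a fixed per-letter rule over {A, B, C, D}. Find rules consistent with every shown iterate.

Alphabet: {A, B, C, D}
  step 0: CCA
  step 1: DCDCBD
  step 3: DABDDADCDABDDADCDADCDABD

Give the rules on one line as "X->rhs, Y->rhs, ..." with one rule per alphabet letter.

A->BD, B->DC, C->DC, D->DA

  step 0 ⇒ step 1: CCA ⇒ DC·DC·BD
    A ↦ BD
    C ↦ DC
    B ↦ DC  (constrained at step 1)
    D ↦ DA  (constrained at step 1)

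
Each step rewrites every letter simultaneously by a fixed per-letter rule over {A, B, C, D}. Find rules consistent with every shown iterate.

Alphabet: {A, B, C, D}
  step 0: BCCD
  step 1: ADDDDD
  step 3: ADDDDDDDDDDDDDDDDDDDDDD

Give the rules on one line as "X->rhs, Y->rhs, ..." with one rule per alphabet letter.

  step 0 ⇒ step 1: BCCD ⇒ AD·D·D·DD
    B ↦ AD
    C ↦ D
    D ↦ DD
    A ↦ BC  (constrained at step 1)

A->BC, B->AD, C->D, D->DD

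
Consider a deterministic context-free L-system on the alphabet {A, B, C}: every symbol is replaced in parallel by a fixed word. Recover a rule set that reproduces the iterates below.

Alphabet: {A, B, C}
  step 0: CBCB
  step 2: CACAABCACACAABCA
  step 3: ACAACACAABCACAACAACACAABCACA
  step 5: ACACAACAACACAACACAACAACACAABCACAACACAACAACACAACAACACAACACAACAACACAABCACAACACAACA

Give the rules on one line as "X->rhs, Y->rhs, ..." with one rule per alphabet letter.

A->CA, B->ABC, C->A

  step 2 ⇒ step 3: CACAABCACACAABCA ⇒ A·CA·A·CA·CA·ABC·A·CA·A·CA·A·CA·CA·ABC·A·CA
    A ↦ CA
    B ↦ ABC
    C ↦ A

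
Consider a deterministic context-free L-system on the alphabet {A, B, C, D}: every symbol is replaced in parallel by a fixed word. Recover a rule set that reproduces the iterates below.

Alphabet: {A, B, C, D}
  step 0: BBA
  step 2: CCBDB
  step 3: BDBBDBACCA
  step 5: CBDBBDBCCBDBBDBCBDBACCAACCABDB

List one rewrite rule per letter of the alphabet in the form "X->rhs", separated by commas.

  step 2 ⇒ step 3: CCBDB ⇒ BDB·BDB·A·CC·A
    B ↦ A
    C ↦ BDB
    D ↦ CC
    A ↦ C  (constrained at step 0)

A->C, B->A, C->BDB, D->CC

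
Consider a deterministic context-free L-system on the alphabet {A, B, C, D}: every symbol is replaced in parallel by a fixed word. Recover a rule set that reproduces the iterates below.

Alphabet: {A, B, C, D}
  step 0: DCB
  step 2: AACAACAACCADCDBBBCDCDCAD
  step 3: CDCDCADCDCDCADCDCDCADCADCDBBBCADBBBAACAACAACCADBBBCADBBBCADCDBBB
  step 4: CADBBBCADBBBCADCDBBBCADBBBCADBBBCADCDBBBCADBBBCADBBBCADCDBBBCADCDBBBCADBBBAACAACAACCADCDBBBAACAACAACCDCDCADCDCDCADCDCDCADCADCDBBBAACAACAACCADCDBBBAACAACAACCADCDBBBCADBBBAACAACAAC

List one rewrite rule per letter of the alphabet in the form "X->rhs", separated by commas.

  step 3 ⇒ step 4: CDCDCADCDCDCADCDCDCADCADCDBBBCADBBBAACAACAACCADBBBCADBBBCADCDBBB ⇒ CAD·BBB·CAD·BBB·CAD·CD·BBB·CAD·BBB·CAD·BBB·CAD·CD·BBB·CAD·BBB·CAD·BBB·CAD·CD·BBB·CAD·CD·BBB·CAD·BBB·AAC·AAC·AAC·CAD·CD·BBB·AAC·AAC·AAC·CD·CD·CAD·CD·CD·CAD·CD·CD·CAD·CAD·CD·BBB·AAC·AAC·AAC·CAD·CD·BBB·AAC·AAC·AAC·CAD·CD·BBB·CAD·BBB·AAC·AAC·AAC
    A ↦ CD
    B ↦ AAC
    C ↦ CAD
    D ↦ BBB

A->CD, B->AAC, C->CAD, D->BBB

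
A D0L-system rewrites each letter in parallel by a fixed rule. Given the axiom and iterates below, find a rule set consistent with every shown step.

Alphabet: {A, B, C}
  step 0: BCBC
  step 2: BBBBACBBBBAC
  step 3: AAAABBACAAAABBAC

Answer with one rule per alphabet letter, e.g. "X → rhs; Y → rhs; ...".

  step 2 ⇒ step 3: BBBBACBBBBAC ⇒ A·A·A·A·BB·AC·A·A·A·A·BB·AC
    A ↦ BB
    B ↦ A
    C ↦ AC

A->BB, B->A, C->AC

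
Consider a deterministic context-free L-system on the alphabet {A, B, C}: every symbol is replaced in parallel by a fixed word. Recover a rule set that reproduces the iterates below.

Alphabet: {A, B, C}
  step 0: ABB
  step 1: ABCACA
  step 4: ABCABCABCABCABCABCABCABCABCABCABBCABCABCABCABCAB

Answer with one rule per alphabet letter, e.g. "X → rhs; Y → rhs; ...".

A->AB, B->CA, C->BC

  step 0 ⇒ step 1: ABB ⇒ AB·CA·CA
    A ↦ AB
    B ↦ CA
    C ↦ BC  (constrained at step 1)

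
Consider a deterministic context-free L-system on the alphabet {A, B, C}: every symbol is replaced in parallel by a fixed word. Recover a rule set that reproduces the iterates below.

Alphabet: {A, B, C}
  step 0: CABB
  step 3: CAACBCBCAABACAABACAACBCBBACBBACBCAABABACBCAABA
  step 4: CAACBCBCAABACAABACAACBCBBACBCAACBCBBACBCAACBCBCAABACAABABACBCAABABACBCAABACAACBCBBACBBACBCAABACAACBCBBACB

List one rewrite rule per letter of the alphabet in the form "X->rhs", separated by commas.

A->CB, B->BA, C->CAA

  step 3 ⇒ step 4: CAACBCBCAABACAABACAACBCBBACBBACBCAABABACBCAABA ⇒ CAA·CB·CB·CAA·BA·CAA·BA·CAA·CB·CB·BA·CB·CAA·CB·CB·BA·CB·CAA·CB·CB·CAA·BA·CAA·BA·BA·CB·CAA·BA·BA·CB·CAA·BA·CAA·CB·CB·BA·CB·BA·CB·CAA·BA·CAA·CB·CB·BA·CB
    A ↦ CB
    B ↦ BA
    C ↦ CAA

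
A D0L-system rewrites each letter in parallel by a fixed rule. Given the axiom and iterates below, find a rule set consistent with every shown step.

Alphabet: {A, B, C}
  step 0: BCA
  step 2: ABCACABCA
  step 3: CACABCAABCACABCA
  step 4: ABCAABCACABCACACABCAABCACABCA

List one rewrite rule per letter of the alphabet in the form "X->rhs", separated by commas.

  step 3 ⇒ step 4: CACABCAABCACABCA ⇒ AB·CA·AB·CA·C·AB·CA·CA·C·AB·CA·AB·CA·C·AB·CA
    A ↦ CA
    B ↦ C
    C ↦ AB

A->CA, B->C, C->AB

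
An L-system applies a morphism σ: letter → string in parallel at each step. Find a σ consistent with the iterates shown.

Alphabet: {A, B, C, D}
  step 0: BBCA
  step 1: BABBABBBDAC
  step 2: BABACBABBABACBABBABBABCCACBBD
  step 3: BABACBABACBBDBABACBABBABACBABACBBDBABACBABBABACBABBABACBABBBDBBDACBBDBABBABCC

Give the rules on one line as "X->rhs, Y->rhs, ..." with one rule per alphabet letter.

A->AC, B->BAB, C->BBD, D->CC

  step 2 ⇒ step 3: BABACBABBABACBABBABBABCCACBBD ⇒ BAB·AC·BAB·AC·BBD·BAB·AC·BAB·BAB·AC·BAB·AC·BBD·BAB·AC·BAB·BAB·AC·BAB·BAB·AC·BAB·BBD·BBD·AC·BBD·BAB·BAB·CC
    A ↦ AC
    B ↦ BAB
    C ↦ BBD
    D ↦ CC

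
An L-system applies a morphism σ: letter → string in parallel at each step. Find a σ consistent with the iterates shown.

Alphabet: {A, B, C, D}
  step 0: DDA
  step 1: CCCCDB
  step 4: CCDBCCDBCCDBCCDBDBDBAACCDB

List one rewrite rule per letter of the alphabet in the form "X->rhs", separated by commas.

  step 0 ⇒ step 1: DDA ⇒ CC·CC·DB
    A ↦ DB
    D ↦ CC
    B ↦ DB  (constrained at step 1)
    C ↦ A  (constrained at step 1)

A->DB, B->DB, C->A, D->CC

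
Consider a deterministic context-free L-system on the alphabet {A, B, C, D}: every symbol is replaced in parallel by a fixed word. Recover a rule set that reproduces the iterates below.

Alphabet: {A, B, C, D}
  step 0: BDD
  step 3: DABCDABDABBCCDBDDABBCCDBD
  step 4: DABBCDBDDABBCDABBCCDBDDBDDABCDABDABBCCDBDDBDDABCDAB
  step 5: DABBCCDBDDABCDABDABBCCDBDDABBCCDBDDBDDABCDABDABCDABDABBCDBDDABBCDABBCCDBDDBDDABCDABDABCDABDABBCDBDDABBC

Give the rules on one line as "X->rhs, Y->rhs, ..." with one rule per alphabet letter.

  step 4 ⇒ step 5: DABBCDBDDABBCDABBCCDBDDBDDABCDABDABBCCDBDDBDDABCDAB ⇒ DAB·B·C·C·DBD·DAB·C·DAB·DAB·B·C·C·DBD·DAB·B·C·C·DBD·DBD·DAB·C·DAB·DAB·C·DAB·DAB·B·C·DBD·DAB·B·C·DAB·B·C·C·DBD·DBD·DAB·C·DAB·DAB·C·DAB·DAB·B·C·DBD·DAB·B·C
    A ↦ B
    B ↦ C
    C ↦ DBD
    D ↦ DAB

A->B, B->C, C->DBD, D->DAB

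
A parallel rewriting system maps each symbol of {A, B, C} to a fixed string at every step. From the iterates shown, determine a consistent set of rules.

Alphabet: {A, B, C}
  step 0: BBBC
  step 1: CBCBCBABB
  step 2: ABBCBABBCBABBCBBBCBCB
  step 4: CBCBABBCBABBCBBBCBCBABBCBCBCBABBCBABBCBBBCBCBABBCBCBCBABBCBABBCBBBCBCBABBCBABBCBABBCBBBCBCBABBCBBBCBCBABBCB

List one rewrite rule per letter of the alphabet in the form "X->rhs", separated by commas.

A->BB, B->CB, C->ABB

  step 1 ⇒ step 2: CBCBCBABB ⇒ ABB·CB·ABB·CB·ABB·CB·BB·CB·CB
    A ↦ BB
    B ↦ CB
    C ↦ ABB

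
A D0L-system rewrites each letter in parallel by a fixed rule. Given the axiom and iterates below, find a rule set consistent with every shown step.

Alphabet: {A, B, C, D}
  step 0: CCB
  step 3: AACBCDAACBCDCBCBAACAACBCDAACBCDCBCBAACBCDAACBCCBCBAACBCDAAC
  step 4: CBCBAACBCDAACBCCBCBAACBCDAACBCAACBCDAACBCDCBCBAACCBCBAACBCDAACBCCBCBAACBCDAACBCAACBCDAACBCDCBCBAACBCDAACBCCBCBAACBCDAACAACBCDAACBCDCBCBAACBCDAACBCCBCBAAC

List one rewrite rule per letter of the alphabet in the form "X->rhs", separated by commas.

  step 3 ⇒ step 4: AACBCDAACBCDCBCBAACAACBCDAACBCDCBCBAACBCDAACBCCBCBAACBCDAAC ⇒ CB·CB·AAC·BCD·AAC·BC·CB·CB·AAC·BCD·AAC·BC·AAC·BCD·AAC·BCD·CB·CB·AAC·CB·CB·AAC·BCD·AAC·BC·CB·CB·AAC·BCD·AAC·BC·AAC·BCD·AAC·BCD·CB·CB·AAC·BCD·AAC·BC·CB·CB·AAC·BCD·AAC·AAC·BCD·AAC·BCD·CB·CB·AAC·BCD·AAC·BC·CB·CB·AAC
    A ↦ CB
    B ↦ BCD
    C ↦ AAC
    D ↦ BC

A->CB, B->BCD, C->AAC, D->BC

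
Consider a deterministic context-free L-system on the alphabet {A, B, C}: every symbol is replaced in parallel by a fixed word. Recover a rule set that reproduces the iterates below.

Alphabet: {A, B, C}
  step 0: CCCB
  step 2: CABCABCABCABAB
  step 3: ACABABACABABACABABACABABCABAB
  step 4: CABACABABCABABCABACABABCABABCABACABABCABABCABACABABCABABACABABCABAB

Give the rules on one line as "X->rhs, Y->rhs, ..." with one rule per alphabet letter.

  step 3 ⇒ step 4: ACABABACABABACABABACABABCABAB ⇒ CAB·A·CAB·AB·CAB·AB·CAB·A·CAB·AB·CAB·AB·CAB·A·CAB·AB·CAB·AB·CAB·A·CAB·AB·CAB·AB·A·CAB·AB·CAB·AB
    A ↦ CAB
    B ↦ AB
    C ↦ A

A->CAB, B->AB, C->A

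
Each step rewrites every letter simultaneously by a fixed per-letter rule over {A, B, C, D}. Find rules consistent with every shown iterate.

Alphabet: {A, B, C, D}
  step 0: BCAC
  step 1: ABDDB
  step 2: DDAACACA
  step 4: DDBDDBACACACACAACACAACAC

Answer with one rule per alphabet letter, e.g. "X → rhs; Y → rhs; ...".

A->DD, B->A, C->B, D->AC

  step 1 ⇒ step 2: ABDDB ⇒ DD·A·AC·AC·A
    A ↦ DD
    B ↦ A
    D ↦ AC
  step 0 ⇒ step 1: BCAC ⇒ A·B·DD·B
    C ↦ B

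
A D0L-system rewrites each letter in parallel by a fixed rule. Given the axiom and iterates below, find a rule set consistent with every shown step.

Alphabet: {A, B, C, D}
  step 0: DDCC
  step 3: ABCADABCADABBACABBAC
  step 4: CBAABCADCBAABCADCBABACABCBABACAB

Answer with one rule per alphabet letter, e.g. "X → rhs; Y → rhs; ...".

A->C, B->BA, C->AB, D->AD

  step 3 ⇒ step 4: ABCADABCADABBACABBAC ⇒ C·BA·AB·C·AD·C·BA·AB·C·AD·C·BA·BA·C·AB·C·BA·BA·C·AB
    A ↦ C
    B ↦ BA
    C ↦ AB
    D ↦ AD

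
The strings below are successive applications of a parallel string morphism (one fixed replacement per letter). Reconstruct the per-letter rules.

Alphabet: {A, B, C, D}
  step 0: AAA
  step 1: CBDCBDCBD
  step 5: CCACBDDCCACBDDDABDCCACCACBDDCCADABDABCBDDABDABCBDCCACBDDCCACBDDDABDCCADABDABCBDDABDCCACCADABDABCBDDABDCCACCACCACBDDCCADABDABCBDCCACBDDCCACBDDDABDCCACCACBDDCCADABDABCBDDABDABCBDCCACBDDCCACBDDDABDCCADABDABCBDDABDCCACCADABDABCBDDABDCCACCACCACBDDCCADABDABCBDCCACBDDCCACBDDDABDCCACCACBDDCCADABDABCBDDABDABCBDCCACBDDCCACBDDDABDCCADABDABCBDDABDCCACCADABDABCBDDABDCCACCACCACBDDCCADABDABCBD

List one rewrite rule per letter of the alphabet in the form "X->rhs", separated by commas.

A->CBD, B->D, C->DAB, D->CCA

  step 0 ⇒ step 1: AAA ⇒ CBD·CBD·CBD
    A ↦ CBD
    B ↦ D  (constrained at step 1)
    C ↦ DAB  (constrained at step 1)
    D ↦ CCA  (constrained at step 1)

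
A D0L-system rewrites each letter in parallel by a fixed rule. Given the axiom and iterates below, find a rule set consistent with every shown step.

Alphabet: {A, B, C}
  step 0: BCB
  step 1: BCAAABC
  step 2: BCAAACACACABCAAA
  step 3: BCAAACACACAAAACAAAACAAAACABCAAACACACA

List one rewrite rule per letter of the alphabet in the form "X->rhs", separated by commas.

A->CA, B->BC, C->AAA

  step 2 ⇒ step 3: BCAAACACACABCAAA ⇒ BC·AAA·CA·CA·CA·AAA·CA·AAA·CA·AAA·CA·BC·AAA·CA·CA·CA
    A ↦ CA
    B ↦ BC
    C ↦ AAA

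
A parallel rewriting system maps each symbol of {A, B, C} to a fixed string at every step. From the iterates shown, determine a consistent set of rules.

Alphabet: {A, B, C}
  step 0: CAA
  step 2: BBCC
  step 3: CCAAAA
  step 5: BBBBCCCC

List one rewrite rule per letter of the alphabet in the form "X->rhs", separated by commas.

  step 2 ⇒ step 3: BBCC ⇒ C·C·AA·AA
    B ↦ C
    C ↦ AA
    A ↦ B  (constrained at step 0)

A->B, B->C, C->AA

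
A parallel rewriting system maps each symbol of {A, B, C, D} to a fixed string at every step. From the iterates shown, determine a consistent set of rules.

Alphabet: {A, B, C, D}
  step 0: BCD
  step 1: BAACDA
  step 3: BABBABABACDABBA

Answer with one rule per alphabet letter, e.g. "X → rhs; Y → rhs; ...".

A->B, B->BA, C->AC, D->DA

  step 0 ⇒ step 1: BCD ⇒ BA·AC·DA
    B ↦ BA
    C ↦ AC
    D ↦ DA
    A ↦ B  (constrained at step 1)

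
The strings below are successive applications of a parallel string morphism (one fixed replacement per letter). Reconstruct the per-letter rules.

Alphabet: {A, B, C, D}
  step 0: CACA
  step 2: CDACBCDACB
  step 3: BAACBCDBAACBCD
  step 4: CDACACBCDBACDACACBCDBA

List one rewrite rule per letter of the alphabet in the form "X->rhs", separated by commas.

  step 3 ⇒ step 4: BAACBCDBAACBCD ⇒ CD·AC·AC·B·CD·B·A·CD·AC·AC·B·CD·B·A
    A ↦ AC
    B ↦ CD
    C ↦ B
    D ↦ A

A->AC, B->CD, C->B, D->A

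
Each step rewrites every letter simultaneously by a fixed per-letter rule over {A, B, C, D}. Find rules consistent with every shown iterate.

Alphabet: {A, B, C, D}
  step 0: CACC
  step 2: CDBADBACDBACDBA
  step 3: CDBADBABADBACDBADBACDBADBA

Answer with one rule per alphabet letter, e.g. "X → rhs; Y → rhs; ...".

A->BA, B->D, C->CD, D->BA

  step 2 ⇒ step 3: CDBADBACDBACDBA ⇒ CD·BA·D·BA·BA·D·BA·CD·BA·D·BA·CD·BA·D·BA
    A ↦ BA
    B ↦ D
    C ↦ CD
    D ↦ BA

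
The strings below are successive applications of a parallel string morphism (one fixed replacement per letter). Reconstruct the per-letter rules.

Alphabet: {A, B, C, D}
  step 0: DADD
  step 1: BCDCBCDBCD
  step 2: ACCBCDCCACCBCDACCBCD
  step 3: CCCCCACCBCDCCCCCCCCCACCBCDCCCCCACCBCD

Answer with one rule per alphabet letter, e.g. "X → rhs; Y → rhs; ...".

  step 2 ⇒ step 3: ACCBCDCCACCBCDACCBCD ⇒ C·CC·CC·A·CC·BCD·CC·CC·C·CC·CC·A·CC·BCD·C·CC·CC·A·CC·BCD
    A ↦ C
    B ↦ A
    C ↦ CC
    D ↦ BCD

A->C, B->A, C->CC, D->BCD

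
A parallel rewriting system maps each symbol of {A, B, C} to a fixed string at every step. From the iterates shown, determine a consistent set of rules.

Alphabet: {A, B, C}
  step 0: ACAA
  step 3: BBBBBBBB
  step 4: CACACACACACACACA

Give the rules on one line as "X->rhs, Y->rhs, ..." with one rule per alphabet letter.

  step 3 ⇒ step 4: BBBBBBBB ⇒ CA·CA·CA·CA·CA·CA·CA·CA
    B ↦ CA
    A ↦ B  (constrained at step 0)
    C ↦ B  (constrained at step 0)

A->B, B->CA, C->B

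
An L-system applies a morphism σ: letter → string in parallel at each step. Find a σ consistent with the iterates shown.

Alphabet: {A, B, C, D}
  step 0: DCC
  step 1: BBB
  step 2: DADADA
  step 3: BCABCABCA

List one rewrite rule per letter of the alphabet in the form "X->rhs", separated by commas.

  step 2 ⇒ step 3: DADADA ⇒ B·CA·B·CA·B·CA
    A ↦ CA
    D ↦ B
  step 1 ⇒ step 2: BBB ⇒ DA·DA·DA
    B ↦ DA
  step 0 ⇒ step 1: DCC ⇒ B·B·B
    C ↦ B

A->CA, B->DA, C->B, D->B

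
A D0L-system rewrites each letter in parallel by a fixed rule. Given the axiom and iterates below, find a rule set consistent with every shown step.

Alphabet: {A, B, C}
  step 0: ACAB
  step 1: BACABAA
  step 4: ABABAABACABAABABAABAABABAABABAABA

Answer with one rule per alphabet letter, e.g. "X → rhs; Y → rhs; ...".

  step 0 ⇒ step 1: ACAB ⇒ BA·CA·BA·A
    A ↦ BA
    B ↦ A
    C ↦ CA

A->BA, B->A, C->CA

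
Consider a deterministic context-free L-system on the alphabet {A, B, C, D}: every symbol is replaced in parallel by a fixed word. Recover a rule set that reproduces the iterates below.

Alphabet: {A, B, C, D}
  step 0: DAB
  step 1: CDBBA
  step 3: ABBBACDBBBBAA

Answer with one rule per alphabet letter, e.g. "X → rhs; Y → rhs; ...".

A->BB, B->A, C->BA, D->CD

  step 0 ⇒ step 1: DAB ⇒ CD·BB·A
    A ↦ BB
    B ↦ A
    D ↦ CD
    C ↦ BA  (constrained at step 1)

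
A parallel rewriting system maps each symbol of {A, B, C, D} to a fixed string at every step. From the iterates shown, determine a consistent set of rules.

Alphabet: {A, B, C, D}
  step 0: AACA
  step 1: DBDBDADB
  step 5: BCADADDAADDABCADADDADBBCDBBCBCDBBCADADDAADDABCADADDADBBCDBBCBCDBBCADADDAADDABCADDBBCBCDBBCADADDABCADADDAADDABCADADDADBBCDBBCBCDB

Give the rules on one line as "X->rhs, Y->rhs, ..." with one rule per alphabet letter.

  step 0 ⇒ step 1: AACA ⇒ DB·DB·DA·DB
    A ↦ DB
    C ↦ DA
    B ↦ AD  (constrained at step 1)
    D ↦ BC  (constrained at step 1)

A->DB, B->AD, C->DA, D->BC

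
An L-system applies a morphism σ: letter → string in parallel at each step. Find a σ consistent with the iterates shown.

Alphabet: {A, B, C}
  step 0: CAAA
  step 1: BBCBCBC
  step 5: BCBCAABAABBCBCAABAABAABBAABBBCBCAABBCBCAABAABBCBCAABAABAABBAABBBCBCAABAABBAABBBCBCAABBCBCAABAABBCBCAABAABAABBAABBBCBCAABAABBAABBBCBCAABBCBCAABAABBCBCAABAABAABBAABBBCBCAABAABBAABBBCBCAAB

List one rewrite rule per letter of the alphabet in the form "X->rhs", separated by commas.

A->BC, B->AAB, C->B

  step 0 ⇒ step 1: CAAA ⇒ B·BC·BC·BC
    A ↦ BC
    C ↦ B
    B ↦ AAB  (constrained at step 1)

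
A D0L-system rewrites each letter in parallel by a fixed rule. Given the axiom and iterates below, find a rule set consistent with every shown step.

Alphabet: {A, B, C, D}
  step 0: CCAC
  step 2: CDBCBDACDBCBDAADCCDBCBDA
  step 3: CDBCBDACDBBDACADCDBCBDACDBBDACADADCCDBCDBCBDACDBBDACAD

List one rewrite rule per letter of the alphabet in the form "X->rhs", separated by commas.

  step 2 ⇒ step 3: CDBCBDACDBCBDAADCCDBCBDA ⇒ CDB·C·BDA·CDB·BDA·C·AD·CDB·C·BDA·CDB·BDA·C·AD·AD·C·CDB·CDB·C·BDA·CDB·BDA·C·AD
    A ↦ AD
    B ↦ BDA
    C ↦ CDB
    D ↦ C

A->AD, B->BDA, C->CDB, D->C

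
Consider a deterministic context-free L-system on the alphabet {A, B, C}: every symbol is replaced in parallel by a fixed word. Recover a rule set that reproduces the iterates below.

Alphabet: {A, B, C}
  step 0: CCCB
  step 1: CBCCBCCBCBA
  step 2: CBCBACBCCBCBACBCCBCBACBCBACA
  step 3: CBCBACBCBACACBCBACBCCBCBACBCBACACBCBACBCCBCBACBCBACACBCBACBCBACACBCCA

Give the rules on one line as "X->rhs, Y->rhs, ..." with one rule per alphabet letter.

A->CA, B->BA, C->CBC

  step 2 ⇒ step 3: CBCBACBCCBCBACBCCBCBACBCBACA ⇒ CBC·BA·CBC·BA·CA·CBC·BA·CBC·CBC·BA·CBC·BA·CA·CBC·BA·CBC·CBC·BA·CBC·BA·CA·CBC·BA·CBC·BA·CA·CBC·CA
    A ↦ CA
    B ↦ BA
    C ↦ CBC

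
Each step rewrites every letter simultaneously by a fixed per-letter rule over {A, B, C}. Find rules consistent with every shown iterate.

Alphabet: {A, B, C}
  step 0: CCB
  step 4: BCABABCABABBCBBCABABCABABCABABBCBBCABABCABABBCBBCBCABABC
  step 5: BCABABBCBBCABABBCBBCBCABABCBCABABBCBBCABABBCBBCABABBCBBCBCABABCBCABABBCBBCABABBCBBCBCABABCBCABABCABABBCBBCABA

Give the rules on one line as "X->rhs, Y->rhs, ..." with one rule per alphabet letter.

A->B, B->BC, C->ABA

  step 4 ⇒ step 5: BCABABCABABBCBBCABABCABABCABABBCBBCABABCABABBCBBCBCABABC ⇒ BC·ABA·B·BC·B·BC·ABA·B·BC·B·BC·BC·ABA·BC·BC·ABA·B·BC·B·BC·ABA·B·BC·B·BC·ABA·B·BC·B·BC·BC·ABA·BC·BC·ABA·B·BC·B·BC·ABA·B·BC·B·BC·BC·ABA·BC·BC·ABA·BC·ABA·B·BC·B·BC·ABA
    A ↦ B
    B ↦ BC
    C ↦ ABA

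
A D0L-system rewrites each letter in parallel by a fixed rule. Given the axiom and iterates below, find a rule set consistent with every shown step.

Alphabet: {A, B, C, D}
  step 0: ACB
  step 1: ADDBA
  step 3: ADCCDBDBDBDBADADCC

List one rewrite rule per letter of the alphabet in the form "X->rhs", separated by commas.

A->AD, B->A, C->DB, D->CC

  step 0 ⇒ step 1: ACB ⇒ AD·DB·A
    A ↦ AD
    B ↦ A
    C ↦ DB
    D ↦ CC  (constrained at step 1)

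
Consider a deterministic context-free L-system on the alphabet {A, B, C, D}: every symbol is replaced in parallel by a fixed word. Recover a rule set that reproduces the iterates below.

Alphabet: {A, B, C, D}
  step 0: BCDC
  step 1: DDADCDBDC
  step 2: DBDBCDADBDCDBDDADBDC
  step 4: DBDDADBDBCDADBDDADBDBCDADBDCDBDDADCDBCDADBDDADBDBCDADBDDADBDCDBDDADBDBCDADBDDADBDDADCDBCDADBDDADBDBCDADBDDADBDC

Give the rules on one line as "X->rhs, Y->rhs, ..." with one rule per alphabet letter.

A->CDA, B->DDA, C->DC, D->DB

  step 1 ⇒ step 2: DDADCDBDC ⇒ DB·DB·CDA·DB·DC·DB·DDA·DB·DC
    A ↦ CDA
    B ↦ DDA
    C ↦ DC
    D ↦ DB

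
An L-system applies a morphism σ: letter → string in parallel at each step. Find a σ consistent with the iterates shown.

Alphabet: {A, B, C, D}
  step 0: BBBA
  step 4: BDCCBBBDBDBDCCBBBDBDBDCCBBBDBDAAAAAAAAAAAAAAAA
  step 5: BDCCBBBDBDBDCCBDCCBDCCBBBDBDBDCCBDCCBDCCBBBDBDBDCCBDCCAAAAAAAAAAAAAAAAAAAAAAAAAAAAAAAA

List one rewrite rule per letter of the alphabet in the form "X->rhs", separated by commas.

  step 4 ⇒ step 5: BDCCBBBDBDBDCCBBBDBDBDCCBBBDBDAAAAAAAAAAAAAAAA ⇒ BD·CC·B·B·BD·BD·BD·CC·BD·CC·BD·CC·B·B·BD·BD·BD·CC·BD·CC·BD·CC·B·B·BD·BD·BD·CC·BD·CC·AA·AA·AA·AA·AA·AA·AA·AA·AA·AA·AA·AA·AA·AA·AA·AA
    A ↦ AA
    B ↦ BD
    C ↦ B
    D ↦ CC

A->AA, B->BD, C->B, D->CC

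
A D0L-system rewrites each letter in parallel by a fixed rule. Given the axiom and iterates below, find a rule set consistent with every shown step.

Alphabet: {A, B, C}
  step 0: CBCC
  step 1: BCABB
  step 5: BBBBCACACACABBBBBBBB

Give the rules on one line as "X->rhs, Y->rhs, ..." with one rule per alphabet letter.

A->B, B->CA, C->B

  step 0 ⇒ step 1: CBCC ⇒ B·CA·B·B
    B ↦ CA
    C ↦ B
    A ↦ B  (constrained at step 1)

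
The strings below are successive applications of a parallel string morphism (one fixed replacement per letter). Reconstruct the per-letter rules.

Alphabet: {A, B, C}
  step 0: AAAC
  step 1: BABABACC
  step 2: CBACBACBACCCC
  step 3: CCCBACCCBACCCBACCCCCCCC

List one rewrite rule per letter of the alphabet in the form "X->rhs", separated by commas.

A->BA, B->C, C->CC

  step 2 ⇒ step 3: CBACBACBACCCC ⇒ CC·C·BA·CC·C·BA·CC·C·BA·CC·CC·CC·CC
    A ↦ BA
    B ↦ C
    C ↦ CC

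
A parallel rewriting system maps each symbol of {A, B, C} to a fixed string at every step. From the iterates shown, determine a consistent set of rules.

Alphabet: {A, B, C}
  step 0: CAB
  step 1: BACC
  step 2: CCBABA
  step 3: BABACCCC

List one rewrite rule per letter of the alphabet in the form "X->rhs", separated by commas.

  step 2 ⇒ step 3: CCBABA ⇒ BA·BA·C·C·C·C
    A ↦ C
    B ↦ C
    C ↦ BA

A->C, B->C, C->BA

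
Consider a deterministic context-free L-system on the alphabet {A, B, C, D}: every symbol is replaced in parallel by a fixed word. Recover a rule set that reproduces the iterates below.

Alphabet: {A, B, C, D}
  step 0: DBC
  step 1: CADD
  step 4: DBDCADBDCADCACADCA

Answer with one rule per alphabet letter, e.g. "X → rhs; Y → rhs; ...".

  step 0 ⇒ step 1: DBC ⇒ CA·D·D
    B ↦ D
    C ↦ D
    D ↦ CA
    A ↦ BD  (constrained at step 1)

A->BD, B->D, C->D, D->CA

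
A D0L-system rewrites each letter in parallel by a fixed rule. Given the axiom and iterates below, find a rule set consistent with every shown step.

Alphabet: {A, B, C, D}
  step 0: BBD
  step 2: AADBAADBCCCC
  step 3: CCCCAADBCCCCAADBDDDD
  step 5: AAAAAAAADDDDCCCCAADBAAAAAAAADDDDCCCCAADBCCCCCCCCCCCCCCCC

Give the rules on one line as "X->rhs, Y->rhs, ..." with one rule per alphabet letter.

A->CC, B->DB, C->D, D->AA

  step 2 ⇒ step 3: AADBAADBCCCC ⇒ CC·CC·AA·DB·CC·CC·AA·DB·D·D·D·D
    A ↦ CC
    B ↦ DB
    C ↦ D
    D ↦ AA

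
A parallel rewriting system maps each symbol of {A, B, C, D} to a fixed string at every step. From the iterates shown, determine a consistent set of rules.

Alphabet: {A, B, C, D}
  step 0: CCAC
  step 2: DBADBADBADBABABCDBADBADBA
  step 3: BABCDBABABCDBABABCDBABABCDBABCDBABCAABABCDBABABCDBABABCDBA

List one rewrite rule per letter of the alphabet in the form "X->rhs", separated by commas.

  step 2 ⇒ step 3: DBADBADBADBABABCDBADBADBA ⇒ BA·BC·DBA·BA·BC·DBA·BA·BC·DBA·BA·BC·DBA·BC·DBA·BC·AA·BA·BC·DBA·BA·BC·DBA·BA·BC·DBA
    A ↦ DBA
    B ↦ BC
    C ↦ AA
    D ↦ BA

A->DBA, B->BC, C->AA, D->BA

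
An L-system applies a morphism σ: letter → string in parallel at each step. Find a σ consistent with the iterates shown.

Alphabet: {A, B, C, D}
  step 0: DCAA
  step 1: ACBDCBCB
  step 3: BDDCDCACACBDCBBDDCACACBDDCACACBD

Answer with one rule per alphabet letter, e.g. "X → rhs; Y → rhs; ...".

  step 0 ⇒ step 1: DCAA ⇒ AC·BD·CB·CB
    A ↦ CB
    C ↦ BD
    D ↦ AC
    B ↦ DC  (constrained at step 1)

A->CB, B->DC, C->BD, D->AC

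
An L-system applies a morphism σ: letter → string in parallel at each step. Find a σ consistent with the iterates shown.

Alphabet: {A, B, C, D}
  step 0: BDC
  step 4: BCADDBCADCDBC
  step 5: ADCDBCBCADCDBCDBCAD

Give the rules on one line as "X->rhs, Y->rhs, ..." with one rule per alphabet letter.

  step 4 ⇒ step 5: BCADDBCADCDBC ⇒ A·D·CD·BC·BC·A·D·CD·BC·D·BC·A·D
    A ↦ CD
    B ↦ A
    C ↦ D
    D ↦ BC

A->CD, B->A, C->D, D->BC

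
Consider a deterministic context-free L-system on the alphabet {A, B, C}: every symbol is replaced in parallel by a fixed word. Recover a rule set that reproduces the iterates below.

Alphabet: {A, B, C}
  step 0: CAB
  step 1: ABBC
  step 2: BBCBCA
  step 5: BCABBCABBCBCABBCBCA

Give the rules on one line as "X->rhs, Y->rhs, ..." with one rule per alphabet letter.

A->B, B->BC, C->A

  step 1 ⇒ step 2: ABBC ⇒ B·BC·BC·A
    A ↦ B
    B ↦ BC
    C ↦ A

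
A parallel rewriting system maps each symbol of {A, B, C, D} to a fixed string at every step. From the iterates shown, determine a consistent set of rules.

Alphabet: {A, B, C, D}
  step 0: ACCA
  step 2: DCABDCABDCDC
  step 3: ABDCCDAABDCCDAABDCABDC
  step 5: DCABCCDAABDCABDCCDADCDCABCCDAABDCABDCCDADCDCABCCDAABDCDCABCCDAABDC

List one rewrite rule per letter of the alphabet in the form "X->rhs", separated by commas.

  step 2 ⇒ step 3: DCABDCABDCDC ⇒ AB·DC·C·DA·AB·DC·C·DA·AB·DC·AB·DC
    A ↦ C
    B ↦ DA
    C ↦ DC
    D ↦ AB

A->C, B->DA, C->DC, D->AB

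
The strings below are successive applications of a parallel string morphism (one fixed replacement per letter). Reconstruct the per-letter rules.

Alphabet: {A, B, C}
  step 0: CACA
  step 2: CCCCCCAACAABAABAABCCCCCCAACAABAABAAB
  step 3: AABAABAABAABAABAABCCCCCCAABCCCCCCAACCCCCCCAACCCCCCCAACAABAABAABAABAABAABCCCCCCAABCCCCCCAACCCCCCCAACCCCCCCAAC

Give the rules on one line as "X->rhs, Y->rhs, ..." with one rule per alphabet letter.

  step 2 ⇒ step 3: CCCCCCAACAABAABAABCCCCCCAACAABAABAAB ⇒ AAB·AAB·AAB·AAB·AAB·AAB·CCC·CCC·AAB·CCC·CCC·AAC·CCC·CCC·AAC·CCC·CCC·AAC·AAB·AAB·AAB·AAB·AAB·AAB·CCC·CCC·AAB·CCC·CCC·AAC·CCC·CCC·AAC·CCC·CCC·AAC
    A ↦ CCC
    B ↦ AAC
    C ↦ AAB

A->CCC, B->AAC, C->AAB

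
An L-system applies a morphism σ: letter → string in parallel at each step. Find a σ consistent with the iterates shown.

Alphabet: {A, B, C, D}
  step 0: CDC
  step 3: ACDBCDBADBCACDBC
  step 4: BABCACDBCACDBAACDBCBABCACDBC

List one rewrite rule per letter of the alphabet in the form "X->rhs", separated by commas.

A->BA, B->D, C->BC, D->AC

  step 3 ⇒ step 4: ACDBCDBADBCACDBC ⇒ BA·BC·AC·D·BC·AC·D·BA·AC·D·BC·BA·BC·AC·D·BC
    A ↦ BA
    B ↦ D
    C ↦ BC
    D ↦ AC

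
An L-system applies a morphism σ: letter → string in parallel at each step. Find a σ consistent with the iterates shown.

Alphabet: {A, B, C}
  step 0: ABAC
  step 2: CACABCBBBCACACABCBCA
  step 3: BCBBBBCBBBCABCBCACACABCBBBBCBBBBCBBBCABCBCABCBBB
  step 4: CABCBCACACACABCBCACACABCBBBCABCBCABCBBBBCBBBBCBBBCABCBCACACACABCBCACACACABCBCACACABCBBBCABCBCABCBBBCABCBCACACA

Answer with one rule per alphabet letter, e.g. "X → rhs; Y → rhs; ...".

  step 3 ⇒ step 4: BCBBBBCBBBCABCBCACACABCBBBBCBBBBCBBBCABCBCABCBBB ⇒ CA·BCB·CA·CA·CA·CA·BCB·CA·CA·CA·BCB·BB·CA·BCB·CA·BCB·BB·BCB·BB·BCB·BB·CA·BCB·CA·CA·CA·CA·BCB·CA·CA·CA·CA·BCB·CA·CA·CA·BCB·BB·CA·BCB·CA·BCB·BB·CA·BCB·CA·CA·CA
    A ↦ BB
    B ↦ CA
    C ↦ BCB

A->BB, B->CA, C->BCB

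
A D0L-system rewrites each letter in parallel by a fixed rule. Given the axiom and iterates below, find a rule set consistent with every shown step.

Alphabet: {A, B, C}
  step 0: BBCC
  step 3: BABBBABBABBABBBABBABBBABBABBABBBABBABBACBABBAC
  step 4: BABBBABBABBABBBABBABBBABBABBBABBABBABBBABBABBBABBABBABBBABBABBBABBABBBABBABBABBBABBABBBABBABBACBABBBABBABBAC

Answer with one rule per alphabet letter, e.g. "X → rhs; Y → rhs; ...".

  step 3 ⇒ step 4: BABBBABBABBABBBABBABBBABBABBABBBABBABBACBABBAC ⇒ BAB·B·BAB·BAB·BAB·B·BAB·BAB·B·BAB·BAB·B·BAB·BAB·BAB·B·BAB·BAB·B·BAB·BAB·BAB·B·BAB·BAB·B·BAB·BAB·B·BAB·BAB·BAB·B·BAB·BAB·B·BAB·BAB·B·AC·BAB·B·BAB·BAB·B·AC
    A ↦ B
    B ↦ BAB
    C ↦ AC

A->B, B->BAB, C->AC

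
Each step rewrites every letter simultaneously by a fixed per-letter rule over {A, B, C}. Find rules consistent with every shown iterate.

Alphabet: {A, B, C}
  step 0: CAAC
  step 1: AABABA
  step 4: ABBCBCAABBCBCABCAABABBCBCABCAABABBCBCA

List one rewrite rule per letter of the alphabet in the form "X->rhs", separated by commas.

A->AB, B->BC, C->A

  step 0 ⇒ step 1: CAAC ⇒ A·AB·AB·A
    A ↦ AB
    C ↦ A
    B ↦ BC  (constrained at step 1)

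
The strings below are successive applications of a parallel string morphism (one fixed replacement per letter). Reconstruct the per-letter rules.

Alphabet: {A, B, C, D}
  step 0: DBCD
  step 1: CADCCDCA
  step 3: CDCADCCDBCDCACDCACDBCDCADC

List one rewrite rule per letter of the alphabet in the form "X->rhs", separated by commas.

  step 0 ⇒ step 1: DBCD ⇒ CA·DC·CD·CA
    B ↦ DC
    C ↦ CD
    D ↦ CA
    A ↦ B  (constrained at step 1)

A->B, B->DC, C->CD, D->CA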